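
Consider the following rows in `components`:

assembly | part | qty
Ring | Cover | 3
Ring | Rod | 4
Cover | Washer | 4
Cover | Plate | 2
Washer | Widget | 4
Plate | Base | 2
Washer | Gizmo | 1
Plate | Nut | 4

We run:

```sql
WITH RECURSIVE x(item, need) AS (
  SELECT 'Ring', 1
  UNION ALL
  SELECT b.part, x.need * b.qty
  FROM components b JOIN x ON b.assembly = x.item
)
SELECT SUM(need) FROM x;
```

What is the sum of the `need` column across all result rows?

122

Base: (Ring, need=1).
Iteration 1: components of {Ring} -> Cover = 1*3 = 3, Rod = 1*4 = 4.
Iteration 2: components of {Cover,Rod} -> Plate = 3*2 = 6, Washer = 3*4 = 12.
Iteration 3: components of {Plate,Washer} -> Base = 6*2 = 12, Gizmo = 12*1 = 12, Nut = 6*4 = 24, Widget = 12*4 = 48.
Iteration 4: no further components; recursion stops.
SUM(need) = 1 + 3 + 4 + 12 + 6 + 48 + 12 + 12 + 24 = 122.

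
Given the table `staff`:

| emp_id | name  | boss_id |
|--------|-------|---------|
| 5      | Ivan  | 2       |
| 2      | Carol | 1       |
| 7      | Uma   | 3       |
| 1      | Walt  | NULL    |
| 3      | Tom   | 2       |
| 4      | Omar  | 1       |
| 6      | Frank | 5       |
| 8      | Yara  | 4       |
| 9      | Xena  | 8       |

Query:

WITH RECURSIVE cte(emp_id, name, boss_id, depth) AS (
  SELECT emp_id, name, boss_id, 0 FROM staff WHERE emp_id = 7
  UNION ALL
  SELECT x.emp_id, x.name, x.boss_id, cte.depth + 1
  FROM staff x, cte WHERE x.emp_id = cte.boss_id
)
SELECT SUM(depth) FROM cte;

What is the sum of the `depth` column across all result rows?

Base: emp_id=7 (Uma), boss_id=3, depth 0.
Iteration 1: join on emp_id=3 -> Tom (id 3, boss_id=2, depth 1).
Iteration 2: join on emp_id=2 -> Carol (id 2, boss_id=1, depth 2).
Iteration 3: join on emp_id=1 -> Walt (id 1, boss_id=NULL, depth 3).
Iteration 4: boss_id is NULL; no match; recursion stops.
SUM(depth) = 0 + 1 + 2 + 3 = 6.

6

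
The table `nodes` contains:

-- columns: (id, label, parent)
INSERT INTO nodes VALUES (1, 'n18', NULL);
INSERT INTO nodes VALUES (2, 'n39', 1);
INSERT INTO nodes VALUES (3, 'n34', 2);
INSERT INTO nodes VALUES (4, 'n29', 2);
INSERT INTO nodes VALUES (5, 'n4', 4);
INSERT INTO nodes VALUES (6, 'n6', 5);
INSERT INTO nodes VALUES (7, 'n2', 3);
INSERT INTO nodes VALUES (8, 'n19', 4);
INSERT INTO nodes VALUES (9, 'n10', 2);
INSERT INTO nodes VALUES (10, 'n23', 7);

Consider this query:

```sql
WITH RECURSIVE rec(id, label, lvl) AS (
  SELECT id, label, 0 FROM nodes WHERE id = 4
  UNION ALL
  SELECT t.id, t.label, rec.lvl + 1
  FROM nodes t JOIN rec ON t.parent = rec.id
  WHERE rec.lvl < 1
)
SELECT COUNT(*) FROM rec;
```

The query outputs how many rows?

Base: id=4 (n29) at lvl 0.
Iteration 1: rows with parent in {4} -> n4 (id 5, lvl 1), n19 (id 8, lvl 1).
Iteration 2: lvl < 1 fails for all current rows; recursion stops.
Total rows emitted: 3.

3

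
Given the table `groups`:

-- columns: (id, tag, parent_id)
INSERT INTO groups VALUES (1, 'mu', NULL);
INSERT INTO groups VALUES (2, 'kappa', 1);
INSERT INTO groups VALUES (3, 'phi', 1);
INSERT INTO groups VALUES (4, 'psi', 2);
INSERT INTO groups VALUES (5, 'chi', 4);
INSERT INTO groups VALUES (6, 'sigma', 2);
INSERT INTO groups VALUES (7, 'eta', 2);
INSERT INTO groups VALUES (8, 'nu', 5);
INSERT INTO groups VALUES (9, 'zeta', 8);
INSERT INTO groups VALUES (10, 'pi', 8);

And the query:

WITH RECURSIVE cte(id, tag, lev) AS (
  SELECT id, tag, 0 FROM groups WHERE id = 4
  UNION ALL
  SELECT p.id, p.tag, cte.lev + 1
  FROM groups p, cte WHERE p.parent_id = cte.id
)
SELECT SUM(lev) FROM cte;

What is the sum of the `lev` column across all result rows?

Base: id=4 (psi) at lev 0.
Iteration 1: rows with parent_id in {4} -> chi (id 5, lev 1).
Iteration 2: rows with parent_id in {5} -> nu (id 8, lev 2).
Iteration 3: rows with parent_id in {8} -> zeta (id 9, lev 3), pi (id 10, lev 3).
Iteration 4: no rows with parent_id in {9,10}; recursion stops.
SUM(lev) = 0 + 1 + 2 + 3 + 3 = 9.

9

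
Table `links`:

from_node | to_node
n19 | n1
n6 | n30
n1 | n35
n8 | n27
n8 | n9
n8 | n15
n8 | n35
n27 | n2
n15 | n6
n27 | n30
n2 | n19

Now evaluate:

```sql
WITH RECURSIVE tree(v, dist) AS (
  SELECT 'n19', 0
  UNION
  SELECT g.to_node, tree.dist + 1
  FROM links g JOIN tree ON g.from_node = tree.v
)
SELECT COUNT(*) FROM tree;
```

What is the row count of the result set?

3

Base: (n19, dist=0).
Iteration 1: edges from {n19} -> (n1, dist=1).
Iteration 2: edges from {n1} -> (n35, dist=2).
Iteration 3: no outgoing edges from {n35}; recursion stops.
Total rows emitted: 3.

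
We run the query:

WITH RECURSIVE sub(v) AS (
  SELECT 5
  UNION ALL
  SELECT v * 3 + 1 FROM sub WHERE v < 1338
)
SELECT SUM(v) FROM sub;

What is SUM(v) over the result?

Base: v=5.
Iteration 1: 5 < 1338 holds -> v = 5 * 3 + 1 = 16.
Iteration 2: 16 < 1338 holds -> v = 16 * 3 + 1 = 49.
Iteration 3: 49 < 1338 holds -> v = 49 * 3 + 1 = 148.
Iteration 4: 148 < 1338 holds -> v = 148 * 3 + 1 = 445.
Iteration 5: 445 < 1338 holds -> v = 445 * 3 + 1 = 1336.
Iteration 6: 1336 < 1338 holds -> v = 1336 * 3 + 1 = 4009.
Iteration 7: 4009 < 1338 fails; recursion stops.
SUM(v) = 5 + 16 + 49 + 148 + 445 + 1336 + 4009 = 6008.

6008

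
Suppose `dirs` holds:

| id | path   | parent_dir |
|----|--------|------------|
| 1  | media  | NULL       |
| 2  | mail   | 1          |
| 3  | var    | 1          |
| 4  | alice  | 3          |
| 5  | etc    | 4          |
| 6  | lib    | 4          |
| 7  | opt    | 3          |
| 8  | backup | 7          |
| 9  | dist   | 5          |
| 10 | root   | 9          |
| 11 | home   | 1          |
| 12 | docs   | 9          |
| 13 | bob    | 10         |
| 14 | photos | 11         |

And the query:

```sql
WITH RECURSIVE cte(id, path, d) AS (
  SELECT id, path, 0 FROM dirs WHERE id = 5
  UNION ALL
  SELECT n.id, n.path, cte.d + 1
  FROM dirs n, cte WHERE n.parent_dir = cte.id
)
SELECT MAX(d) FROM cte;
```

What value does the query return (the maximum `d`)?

Base: id=5 (etc) at d 0.
Iteration 1: rows with parent_dir in {5} -> dist (id 9, d 1).
Iteration 2: rows with parent_dir in {9} -> root (id 10, d 2), docs (id 12, d 2).
Iteration 3: rows with parent_dir in {10,12} -> bob (id 13, d 3).
Iteration 4: no rows with parent_dir in {13}; recursion stops.
d values: 0, 1, 2, 2, 3; the maximum is 3.

3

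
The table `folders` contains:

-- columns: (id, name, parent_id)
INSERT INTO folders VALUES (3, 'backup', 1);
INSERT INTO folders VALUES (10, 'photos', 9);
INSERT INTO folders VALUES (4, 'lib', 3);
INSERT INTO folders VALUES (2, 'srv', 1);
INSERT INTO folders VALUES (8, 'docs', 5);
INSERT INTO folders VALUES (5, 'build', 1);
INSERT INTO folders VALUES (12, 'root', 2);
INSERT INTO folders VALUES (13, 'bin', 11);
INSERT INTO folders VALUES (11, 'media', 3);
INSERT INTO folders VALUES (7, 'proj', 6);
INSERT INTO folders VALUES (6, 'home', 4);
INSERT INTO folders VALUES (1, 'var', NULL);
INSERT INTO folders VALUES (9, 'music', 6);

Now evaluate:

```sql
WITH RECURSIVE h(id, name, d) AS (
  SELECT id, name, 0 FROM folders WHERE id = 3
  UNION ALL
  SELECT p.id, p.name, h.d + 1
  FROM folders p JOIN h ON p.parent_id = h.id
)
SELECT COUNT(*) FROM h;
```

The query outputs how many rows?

8

Base: id=3 (backup) at d 0.
Iteration 1: rows with parent_id in {3} -> lib (id 4, d 1), media (id 11, d 1).
Iteration 2: rows with parent_id in {4,11} -> home (id 6, d 2), bin (id 13, d 2).
Iteration 3: rows with parent_id in {6,13} -> proj (id 7, d 3), music (id 9, d 3).
Iteration 4: rows with parent_id in {7,9} -> photos (id 10, d 4).
Iteration 5: no rows with parent_id in {10}; recursion stops.
Total rows emitted: 8.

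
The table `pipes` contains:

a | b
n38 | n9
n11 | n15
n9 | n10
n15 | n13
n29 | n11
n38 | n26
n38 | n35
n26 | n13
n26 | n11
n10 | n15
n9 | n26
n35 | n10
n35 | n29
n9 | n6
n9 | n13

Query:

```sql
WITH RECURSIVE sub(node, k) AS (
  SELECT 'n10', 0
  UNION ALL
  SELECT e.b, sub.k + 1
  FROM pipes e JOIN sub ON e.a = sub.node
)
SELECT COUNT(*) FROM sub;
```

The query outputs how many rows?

Base: (n10, k=0).
Iteration 1: edges from {n10} -> (n15, k=1).
Iteration 2: edges from {n15} -> (n13, k=2).
Iteration 3: no outgoing edges from {n13}; recursion stops.
Total rows emitted: 3.

3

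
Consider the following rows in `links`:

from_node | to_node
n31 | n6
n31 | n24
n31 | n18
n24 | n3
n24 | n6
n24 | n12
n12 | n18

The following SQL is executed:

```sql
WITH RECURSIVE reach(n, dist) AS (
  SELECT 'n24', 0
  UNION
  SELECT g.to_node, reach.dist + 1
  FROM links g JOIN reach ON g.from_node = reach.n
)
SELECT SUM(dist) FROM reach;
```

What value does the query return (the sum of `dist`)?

Base: (n24, dist=0).
Iteration 1: edges from {n24} -> (n12, dist=1), (n3, dist=1), (n6, dist=1).
Iteration 2: edges from {n12,n3,n6} -> (n18, dist=2).
Iteration 3: no outgoing edges from {n18}; recursion stops.
SUM(dist) = 0 + 1 + 1 + 1 + 2 = 5.

5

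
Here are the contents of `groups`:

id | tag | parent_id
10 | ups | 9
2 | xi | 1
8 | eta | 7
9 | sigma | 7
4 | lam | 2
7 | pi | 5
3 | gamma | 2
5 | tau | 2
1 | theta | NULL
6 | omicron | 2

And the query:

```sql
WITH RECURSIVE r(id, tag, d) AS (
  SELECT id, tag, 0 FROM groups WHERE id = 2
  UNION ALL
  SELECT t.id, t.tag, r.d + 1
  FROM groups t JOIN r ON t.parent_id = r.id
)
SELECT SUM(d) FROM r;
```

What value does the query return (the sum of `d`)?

16

Base: id=2 (xi) at d 0.
Iteration 1: rows with parent_id in {2} -> gamma (id 3, d 1), lam (id 4, d 1), tau (id 5, d 1), omicron (id 6, d 1).
Iteration 2: rows with parent_id in {3,4,5,6} -> pi (id 7, d 2).
Iteration 3: rows with parent_id in {7} -> eta (id 8, d 3), sigma (id 9, d 3).
Iteration 4: rows with parent_id in {8,9} -> ups (id 10, d 4).
Iteration 5: no rows with parent_id in {10}; recursion stops.
SUM(d) = 0 + 1 + 1 + 1 + 1 + 2 + 3 + 3 + 4 = 16.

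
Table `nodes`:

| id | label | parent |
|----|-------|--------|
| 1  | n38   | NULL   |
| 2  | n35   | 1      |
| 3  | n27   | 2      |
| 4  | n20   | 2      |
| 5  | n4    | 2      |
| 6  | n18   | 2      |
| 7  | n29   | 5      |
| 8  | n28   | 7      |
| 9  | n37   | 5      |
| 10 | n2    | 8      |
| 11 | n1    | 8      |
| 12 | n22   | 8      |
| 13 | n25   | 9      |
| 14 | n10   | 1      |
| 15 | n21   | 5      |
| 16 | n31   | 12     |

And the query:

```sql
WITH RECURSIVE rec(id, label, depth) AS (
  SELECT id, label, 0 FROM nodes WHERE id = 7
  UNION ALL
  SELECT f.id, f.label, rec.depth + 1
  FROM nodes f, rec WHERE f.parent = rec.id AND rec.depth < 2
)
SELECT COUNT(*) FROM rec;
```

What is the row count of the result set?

Base: id=7 (n29) at depth 0.
Iteration 1: rows with parent in {7} -> n28 (id 8, depth 1).
Iteration 2: rows with parent in {8} -> n2 (id 10, depth 2), n1 (id 11, depth 2), n22 (id 12, depth 2).
Iteration 3: depth < 2 fails for all current rows; recursion stops.
Total rows emitted: 5.

5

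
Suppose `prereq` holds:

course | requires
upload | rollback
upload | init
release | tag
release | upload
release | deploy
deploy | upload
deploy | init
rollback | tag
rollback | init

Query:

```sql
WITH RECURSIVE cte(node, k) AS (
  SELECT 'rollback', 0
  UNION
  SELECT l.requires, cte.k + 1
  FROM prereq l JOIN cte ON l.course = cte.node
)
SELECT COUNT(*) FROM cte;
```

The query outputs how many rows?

3

Base: (rollback, k=0).
Iteration 1: edges from {rollback} -> (init, k=1), (tag, k=1).
Iteration 2: no outgoing edges from {init,tag}; recursion stops.
Total rows emitted: 3.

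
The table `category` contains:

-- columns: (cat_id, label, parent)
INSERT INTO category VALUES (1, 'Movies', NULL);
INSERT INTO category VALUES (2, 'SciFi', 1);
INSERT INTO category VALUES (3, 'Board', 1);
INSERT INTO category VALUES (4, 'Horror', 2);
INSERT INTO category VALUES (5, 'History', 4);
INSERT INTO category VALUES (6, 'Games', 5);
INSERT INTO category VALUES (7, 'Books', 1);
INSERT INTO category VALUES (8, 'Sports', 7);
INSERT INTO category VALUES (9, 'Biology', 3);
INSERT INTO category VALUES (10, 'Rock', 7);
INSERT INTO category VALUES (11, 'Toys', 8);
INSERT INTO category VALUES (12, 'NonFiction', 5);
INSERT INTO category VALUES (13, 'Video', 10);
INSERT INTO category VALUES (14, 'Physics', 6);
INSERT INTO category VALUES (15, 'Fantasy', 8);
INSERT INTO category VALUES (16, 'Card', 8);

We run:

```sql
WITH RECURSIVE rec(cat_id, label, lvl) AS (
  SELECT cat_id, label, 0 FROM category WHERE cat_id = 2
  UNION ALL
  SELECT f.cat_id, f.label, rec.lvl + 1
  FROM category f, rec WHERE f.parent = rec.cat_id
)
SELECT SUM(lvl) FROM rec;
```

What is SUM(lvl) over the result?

Base: cat_id=2 (SciFi) at lvl 0.
Iteration 1: rows with parent in {2} -> Horror (id 4, lvl 1).
Iteration 2: rows with parent in {4} -> History (id 5, lvl 2).
Iteration 3: rows with parent in {5} -> Games (id 6, lvl 3), NonFiction (id 12, lvl 3).
Iteration 4: rows with parent in {6,12} -> Physics (id 14, lvl 4).
Iteration 5: no rows with parent in {14}; recursion stops.
SUM(lvl) = 0 + 1 + 2 + 3 + 3 + 4 = 13.

13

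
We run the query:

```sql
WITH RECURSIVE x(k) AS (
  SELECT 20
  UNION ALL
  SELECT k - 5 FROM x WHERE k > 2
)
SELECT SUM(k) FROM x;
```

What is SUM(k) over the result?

50

Base: k=20.
Iteration 1: 20 > 2 holds -> k = 20 - 5 = 15.
Iteration 2: 15 > 2 holds -> k = 15 - 5 = 10.
Iteration 3: 10 > 2 holds -> k = 10 - 5 = 5.
Iteration 4: 5 > 2 holds -> k = 5 - 5 = 0.
Iteration 5: 0 > 2 fails; recursion stops.
SUM(k) = 20 + 15 + 10 + 5 + 0 = 50.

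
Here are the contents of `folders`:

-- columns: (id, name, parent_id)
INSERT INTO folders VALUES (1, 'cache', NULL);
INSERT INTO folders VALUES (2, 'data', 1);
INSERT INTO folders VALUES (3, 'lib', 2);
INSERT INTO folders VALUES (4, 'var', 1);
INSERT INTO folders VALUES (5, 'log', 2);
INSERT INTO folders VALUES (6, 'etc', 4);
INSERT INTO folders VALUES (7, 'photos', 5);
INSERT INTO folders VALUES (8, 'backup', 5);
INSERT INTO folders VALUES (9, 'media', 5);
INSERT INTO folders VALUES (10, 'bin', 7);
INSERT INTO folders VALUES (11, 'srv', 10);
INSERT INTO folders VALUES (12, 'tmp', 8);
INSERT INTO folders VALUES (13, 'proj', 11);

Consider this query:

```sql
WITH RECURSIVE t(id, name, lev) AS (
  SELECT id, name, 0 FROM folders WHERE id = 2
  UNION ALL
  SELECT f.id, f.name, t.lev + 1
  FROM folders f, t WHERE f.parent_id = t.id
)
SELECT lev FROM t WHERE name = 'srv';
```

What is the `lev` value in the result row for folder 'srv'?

Base: id=2 (data) at lev 0.
Iteration 1: rows with parent_id in {2} -> lib (id 3, lev 1), log (id 5, lev 1).
Iteration 2: rows with parent_id in {3,5} -> photos (id 7, lev 2), backup (id 8, lev 2), media (id 9, lev 2).
Iteration 3: rows with parent_id in {7,8,9} -> bin (id 10, lev 3), tmp (id 12, lev 3).
Iteration 4: rows with parent_id in {10,12} -> srv (id 11, lev 4).
Iteration 5: rows with parent_id in {11} -> proj (id 13, lev 5).
Iteration 6: no rows with parent_id in {13}; recursion stops.

4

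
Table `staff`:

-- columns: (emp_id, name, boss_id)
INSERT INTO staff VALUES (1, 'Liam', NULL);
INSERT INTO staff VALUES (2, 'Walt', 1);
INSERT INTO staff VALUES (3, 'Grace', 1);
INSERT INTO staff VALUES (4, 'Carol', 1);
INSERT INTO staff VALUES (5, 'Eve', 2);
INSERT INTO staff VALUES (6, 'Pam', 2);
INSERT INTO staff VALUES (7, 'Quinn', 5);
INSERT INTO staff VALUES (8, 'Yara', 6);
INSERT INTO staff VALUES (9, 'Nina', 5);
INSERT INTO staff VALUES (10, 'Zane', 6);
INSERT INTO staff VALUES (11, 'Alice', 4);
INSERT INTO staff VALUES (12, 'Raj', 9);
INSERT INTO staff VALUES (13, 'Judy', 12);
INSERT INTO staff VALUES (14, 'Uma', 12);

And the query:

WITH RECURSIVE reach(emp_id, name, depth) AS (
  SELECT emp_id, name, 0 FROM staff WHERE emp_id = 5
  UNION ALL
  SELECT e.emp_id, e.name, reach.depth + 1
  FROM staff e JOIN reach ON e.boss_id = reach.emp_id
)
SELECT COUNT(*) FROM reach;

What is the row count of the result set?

Base: emp_id=5 (Eve) at depth 0.
Iteration 1: rows with boss_id in {5} -> Quinn (id 7, depth 1), Nina (id 9, depth 1).
Iteration 2: rows with boss_id in {7,9} -> Raj (id 12, depth 2).
Iteration 3: rows with boss_id in {12} -> Judy (id 13, depth 3), Uma (id 14, depth 3).
Iteration 4: no rows with boss_id in {13,14}; recursion stops.
Total rows emitted: 6.

6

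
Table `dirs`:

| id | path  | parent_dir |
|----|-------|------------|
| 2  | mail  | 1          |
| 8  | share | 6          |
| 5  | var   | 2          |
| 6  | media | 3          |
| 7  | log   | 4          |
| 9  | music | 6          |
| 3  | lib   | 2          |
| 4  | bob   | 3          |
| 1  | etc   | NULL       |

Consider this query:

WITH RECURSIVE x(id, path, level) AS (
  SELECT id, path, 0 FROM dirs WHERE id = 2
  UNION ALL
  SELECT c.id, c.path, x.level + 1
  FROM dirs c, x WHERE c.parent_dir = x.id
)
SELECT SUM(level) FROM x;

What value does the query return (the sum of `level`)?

Base: id=2 (mail) at level 0.
Iteration 1: rows with parent_dir in {2} -> lib (id 3, level 1), var (id 5, level 1).
Iteration 2: rows with parent_dir in {3,5} -> bob (id 4, level 2), media (id 6, level 2).
Iteration 3: rows with parent_dir in {4,6} -> log (id 7, level 3), share (id 8, level 3), music (id 9, level 3).
Iteration 4: no rows with parent_dir in {7,8,9}; recursion stops.
SUM(level) = 0 + 1 + 1 + 2 + 2 + 3 + 3 + 3 = 15.

15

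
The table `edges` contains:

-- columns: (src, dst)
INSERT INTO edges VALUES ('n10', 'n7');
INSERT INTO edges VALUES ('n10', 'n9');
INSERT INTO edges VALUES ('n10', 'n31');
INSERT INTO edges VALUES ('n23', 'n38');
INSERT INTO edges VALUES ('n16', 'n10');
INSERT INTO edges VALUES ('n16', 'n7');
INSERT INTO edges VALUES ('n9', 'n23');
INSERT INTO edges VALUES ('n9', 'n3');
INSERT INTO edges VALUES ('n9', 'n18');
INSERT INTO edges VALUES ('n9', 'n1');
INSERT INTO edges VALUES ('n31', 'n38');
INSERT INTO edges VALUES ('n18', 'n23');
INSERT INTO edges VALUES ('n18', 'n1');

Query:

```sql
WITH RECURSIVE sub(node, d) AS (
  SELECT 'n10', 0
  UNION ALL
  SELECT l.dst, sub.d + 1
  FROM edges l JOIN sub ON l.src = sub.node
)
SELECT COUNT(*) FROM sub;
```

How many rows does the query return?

Base: (n10, d=0).
Iteration 1: edges from {n10} -> (n31, d=1), (n7, d=1), (n9, d=1).
Iteration 2: edges from {n31,n7,n9} -> (n1, d=2), (n18, d=2), (n23, d=2), (n3, d=2), (n38, d=2).
Iteration 3: edges from {n1,n18,n23,n3,n38} -> (n1, d=3), (n23, d=3), (n38, d=3).
Iteration 4: edges from {n1,n23,n38} -> (n38, d=4).
Iteration 5: no outgoing edges from {n38}; recursion stops.
Total rows emitted: 13.

13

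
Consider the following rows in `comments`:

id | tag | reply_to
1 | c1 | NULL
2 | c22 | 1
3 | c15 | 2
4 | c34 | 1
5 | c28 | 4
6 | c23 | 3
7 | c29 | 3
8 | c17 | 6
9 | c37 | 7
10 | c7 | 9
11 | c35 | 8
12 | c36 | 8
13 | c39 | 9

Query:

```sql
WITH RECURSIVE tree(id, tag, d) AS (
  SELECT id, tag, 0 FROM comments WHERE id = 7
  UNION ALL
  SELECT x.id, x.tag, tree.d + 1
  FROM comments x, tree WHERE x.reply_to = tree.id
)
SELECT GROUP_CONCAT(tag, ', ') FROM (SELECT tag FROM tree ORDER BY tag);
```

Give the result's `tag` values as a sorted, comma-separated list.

c29, c37, c39, c7

Base: id=7 (c29) at d 0.
Iteration 1: rows with reply_to in {7} -> c37 (id 9, d 1).
Iteration 2: rows with reply_to in {9} -> c7 (id 10, d 2), c39 (id 13, d 2).
Iteration 3: no rows with reply_to in {10,13}; recursion stops.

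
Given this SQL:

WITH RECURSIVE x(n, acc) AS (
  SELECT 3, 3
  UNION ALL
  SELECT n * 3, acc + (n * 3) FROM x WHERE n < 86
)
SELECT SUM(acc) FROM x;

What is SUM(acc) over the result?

537

Base: n=3, acc=3.
Iteration 1: 3 < 86 holds -> n = 3 * 3 = 9, acc = 3 + 9 = 12.
Iteration 2: 9 < 86 holds -> n = 9 * 3 = 27, acc = 12 + 27 = 39.
Iteration 3: 27 < 86 holds -> n = 27 * 3 = 81, acc = 39 + 81 = 120.
Iteration 4: 81 < 86 holds -> n = 81 * 3 = 243, acc = 120 + 243 = 363.
Iteration 5: 243 < 86 fails; recursion stops.
SUM(acc) = 3 + 12 + 39 + 120 + 363 = 537.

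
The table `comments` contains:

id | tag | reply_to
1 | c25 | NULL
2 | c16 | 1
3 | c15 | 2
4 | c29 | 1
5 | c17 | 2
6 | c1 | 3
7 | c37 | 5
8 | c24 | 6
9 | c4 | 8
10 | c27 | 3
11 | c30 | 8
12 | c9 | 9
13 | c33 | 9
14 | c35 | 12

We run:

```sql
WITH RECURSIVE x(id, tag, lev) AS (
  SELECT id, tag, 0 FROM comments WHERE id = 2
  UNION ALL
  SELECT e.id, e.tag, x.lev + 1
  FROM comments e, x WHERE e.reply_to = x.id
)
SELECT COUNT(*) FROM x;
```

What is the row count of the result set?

12

Base: id=2 (c16) at lev 0.
Iteration 1: rows with reply_to in {2} -> c15 (id 3, lev 1), c17 (id 5, lev 1).
Iteration 2: rows with reply_to in {3,5} -> c1 (id 6, lev 2), c37 (id 7, lev 2), c27 (id 10, lev 2).
Iteration 3: rows with reply_to in {6,7,10} -> c24 (id 8, lev 3).
Iteration 4: rows with reply_to in {8} -> c4 (id 9, lev 4), c30 (id 11, lev 4).
Iteration 5: rows with reply_to in {9,11} -> c9 (id 12, lev 5), c33 (id 13, lev 5).
Iteration 6: rows with reply_to in {12,13} -> c35 (id 14, lev 6).
Iteration 7: no rows with reply_to in {14}; recursion stops.
Total rows emitted: 12.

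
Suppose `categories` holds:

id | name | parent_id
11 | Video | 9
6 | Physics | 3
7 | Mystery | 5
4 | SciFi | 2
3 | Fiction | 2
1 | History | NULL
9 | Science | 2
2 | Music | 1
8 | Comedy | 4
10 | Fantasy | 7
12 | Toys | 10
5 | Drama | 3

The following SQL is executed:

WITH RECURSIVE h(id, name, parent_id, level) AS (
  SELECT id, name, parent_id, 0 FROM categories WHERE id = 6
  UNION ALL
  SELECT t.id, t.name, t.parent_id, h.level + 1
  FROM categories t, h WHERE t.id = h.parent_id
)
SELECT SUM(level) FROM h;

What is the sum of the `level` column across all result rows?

6

Base: id=6 (Physics), parent_id=3, level 0.
Iteration 1: join on id=3 -> Fiction (id 3, parent_id=2, level 1).
Iteration 2: join on id=2 -> Music (id 2, parent_id=1, level 2).
Iteration 3: join on id=1 -> History (id 1, parent_id=NULL, level 3).
Iteration 4: parent_id is NULL; no match; recursion stops.
SUM(level) = 0 + 1 + 2 + 3 = 6.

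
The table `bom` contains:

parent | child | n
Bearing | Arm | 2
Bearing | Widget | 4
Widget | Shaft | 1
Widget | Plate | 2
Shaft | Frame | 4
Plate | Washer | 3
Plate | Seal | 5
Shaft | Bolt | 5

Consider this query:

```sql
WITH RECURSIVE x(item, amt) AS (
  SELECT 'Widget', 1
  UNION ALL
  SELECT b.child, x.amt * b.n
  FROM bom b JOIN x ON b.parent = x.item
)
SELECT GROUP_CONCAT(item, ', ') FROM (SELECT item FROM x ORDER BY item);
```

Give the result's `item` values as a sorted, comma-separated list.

Base: (Widget, amt=1).
Iteration 1: components of {Widget} -> Plate = 1*2 = 2, Shaft = 1*1 = 1.
Iteration 2: components of {Plate,Shaft} -> Bolt = 1*5 = 5, Frame = 1*4 = 4, Seal = 2*5 = 10, Washer = 2*3 = 6.
Iteration 3: no further components; recursion stops.

Bolt, Frame, Plate, Seal, Shaft, Washer, Widget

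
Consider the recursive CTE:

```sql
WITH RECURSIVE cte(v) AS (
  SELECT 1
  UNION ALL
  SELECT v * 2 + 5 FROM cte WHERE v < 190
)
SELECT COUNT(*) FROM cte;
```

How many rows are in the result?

7

Base: v=1.
Iteration 1: 1 < 190 holds -> v = 1 * 2 + 5 = 7.
Iteration 2: 7 < 190 holds -> v = 7 * 2 + 5 = 19.
Iteration 3: 19 < 190 holds -> v = 19 * 2 + 5 = 43.
Iteration 4: 43 < 190 holds -> v = 43 * 2 + 5 = 91.
Iteration 5: 91 < 190 holds -> v = 91 * 2 + 5 = 187.
Iteration 6: 187 < 190 holds -> v = 187 * 2 + 5 = 379.
Iteration 7: 379 < 190 fails; recursion stops.
Total rows emitted: 7.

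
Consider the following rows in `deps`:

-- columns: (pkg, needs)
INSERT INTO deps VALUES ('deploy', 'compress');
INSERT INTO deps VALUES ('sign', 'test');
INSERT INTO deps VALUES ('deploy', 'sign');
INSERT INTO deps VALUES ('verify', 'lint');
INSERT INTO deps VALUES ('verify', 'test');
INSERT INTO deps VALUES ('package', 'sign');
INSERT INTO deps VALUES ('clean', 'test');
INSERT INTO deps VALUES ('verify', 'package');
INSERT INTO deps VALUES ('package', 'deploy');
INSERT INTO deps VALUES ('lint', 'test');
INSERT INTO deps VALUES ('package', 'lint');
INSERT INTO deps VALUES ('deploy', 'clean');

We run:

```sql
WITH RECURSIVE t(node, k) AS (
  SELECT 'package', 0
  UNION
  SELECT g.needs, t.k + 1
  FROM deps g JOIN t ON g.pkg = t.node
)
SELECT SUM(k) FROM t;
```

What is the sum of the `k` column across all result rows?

Base: (package, k=0).
Iteration 1: edges from {package} -> (deploy, k=1), (lint, k=1), (sign, k=1).
Iteration 2: edges from {deploy,lint,sign} -> (clean, k=2), (compress, k=2), (sign, k=2), (test, k=2). [UNION drops 1 duplicate row(s)]
Iteration 3: edges from {clean,compress,sign,test} -> (test, k=3). [UNION drops 1 duplicate row(s)]
Iteration 4: no outgoing edges from {test}; recursion stops.
SUM(k) = 0 + 1 + 1 + 1 + 2 + 2 + 2 + 2 + 3 = 14.

14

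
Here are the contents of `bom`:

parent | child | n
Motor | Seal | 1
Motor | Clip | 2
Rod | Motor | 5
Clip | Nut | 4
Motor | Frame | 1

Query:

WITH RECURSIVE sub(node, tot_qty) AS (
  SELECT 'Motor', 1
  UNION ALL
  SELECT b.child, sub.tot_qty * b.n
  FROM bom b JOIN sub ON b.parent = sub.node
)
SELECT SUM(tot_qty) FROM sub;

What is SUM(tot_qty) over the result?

13

Base: (Motor, tot_qty=1).
Iteration 1: components of {Motor} -> Clip = 1*2 = 2, Frame = 1*1 = 1, Seal = 1*1 = 1.
Iteration 2: components of {Clip,Frame,Seal} -> Nut = 2*4 = 8.
Iteration 3: no further components; recursion stops.
SUM(tot_qty) = 1 + 1 + 2 + 1 + 8 = 13.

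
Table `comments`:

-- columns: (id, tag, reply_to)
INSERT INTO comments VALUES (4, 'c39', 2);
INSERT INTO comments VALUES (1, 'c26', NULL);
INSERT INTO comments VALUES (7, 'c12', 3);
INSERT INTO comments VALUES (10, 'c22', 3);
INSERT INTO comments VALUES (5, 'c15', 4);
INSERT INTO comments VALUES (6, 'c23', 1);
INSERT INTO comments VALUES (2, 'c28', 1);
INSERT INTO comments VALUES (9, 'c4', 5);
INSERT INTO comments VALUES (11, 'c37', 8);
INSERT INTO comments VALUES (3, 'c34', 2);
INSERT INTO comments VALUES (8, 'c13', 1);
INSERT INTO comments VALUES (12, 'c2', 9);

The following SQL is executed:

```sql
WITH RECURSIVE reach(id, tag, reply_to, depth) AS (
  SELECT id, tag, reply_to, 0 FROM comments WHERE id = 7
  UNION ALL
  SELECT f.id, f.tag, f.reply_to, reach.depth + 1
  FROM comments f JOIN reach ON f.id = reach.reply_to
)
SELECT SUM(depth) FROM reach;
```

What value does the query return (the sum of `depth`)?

6

Base: id=7 (c12), reply_to=3, depth 0.
Iteration 1: join on id=3 -> c34 (id 3, reply_to=2, depth 1).
Iteration 2: join on id=2 -> c28 (id 2, reply_to=1, depth 2).
Iteration 3: join on id=1 -> c26 (id 1, reply_to=NULL, depth 3).
Iteration 4: reply_to is NULL; no match; recursion stops.
SUM(depth) = 0 + 1 + 2 + 3 = 6.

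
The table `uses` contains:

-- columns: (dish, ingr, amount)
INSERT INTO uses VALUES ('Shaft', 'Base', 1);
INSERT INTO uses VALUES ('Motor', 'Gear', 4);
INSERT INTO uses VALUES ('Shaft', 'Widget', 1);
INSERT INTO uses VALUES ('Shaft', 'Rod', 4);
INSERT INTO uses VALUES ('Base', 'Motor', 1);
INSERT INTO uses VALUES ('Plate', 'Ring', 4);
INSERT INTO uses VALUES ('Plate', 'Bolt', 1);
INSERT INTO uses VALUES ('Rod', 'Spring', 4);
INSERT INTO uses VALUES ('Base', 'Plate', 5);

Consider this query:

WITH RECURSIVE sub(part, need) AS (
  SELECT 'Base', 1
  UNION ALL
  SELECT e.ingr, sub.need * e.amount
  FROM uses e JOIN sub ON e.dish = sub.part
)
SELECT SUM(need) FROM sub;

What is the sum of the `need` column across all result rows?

Base: (Base, need=1).
Iteration 1: components of {Base} -> Motor = 1*1 = 1, Plate = 1*5 = 5.
Iteration 2: components of {Motor,Plate} -> Bolt = 5*1 = 5, Gear = 1*4 = 4, Ring = 5*4 = 20.
Iteration 3: no further components; recursion stops.
SUM(need) = 1 + 1 + 5 + 4 + 20 + 5 = 36.

36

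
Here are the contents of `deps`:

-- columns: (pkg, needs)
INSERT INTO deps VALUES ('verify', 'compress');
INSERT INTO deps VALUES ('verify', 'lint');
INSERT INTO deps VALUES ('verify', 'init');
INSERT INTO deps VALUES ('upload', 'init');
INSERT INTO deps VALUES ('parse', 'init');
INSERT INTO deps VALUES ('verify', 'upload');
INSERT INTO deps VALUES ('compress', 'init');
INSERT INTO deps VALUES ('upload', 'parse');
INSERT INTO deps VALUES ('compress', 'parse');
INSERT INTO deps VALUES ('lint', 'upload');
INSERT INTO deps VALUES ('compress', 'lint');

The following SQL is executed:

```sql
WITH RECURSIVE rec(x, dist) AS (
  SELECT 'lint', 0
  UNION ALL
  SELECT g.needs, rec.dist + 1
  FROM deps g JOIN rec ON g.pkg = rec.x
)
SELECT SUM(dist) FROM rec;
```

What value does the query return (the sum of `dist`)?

8

Base: (lint, dist=0).
Iteration 1: edges from {lint} -> (upload, dist=1).
Iteration 2: edges from {upload} -> (init, dist=2), (parse, dist=2).
Iteration 3: edges from {init,parse} -> (init, dist=3).
Iteration 4: no outgoing edges from {init}; recursion stops.
SUM(dist) = 0 + 1 + 2 + 2 + 3 = 8.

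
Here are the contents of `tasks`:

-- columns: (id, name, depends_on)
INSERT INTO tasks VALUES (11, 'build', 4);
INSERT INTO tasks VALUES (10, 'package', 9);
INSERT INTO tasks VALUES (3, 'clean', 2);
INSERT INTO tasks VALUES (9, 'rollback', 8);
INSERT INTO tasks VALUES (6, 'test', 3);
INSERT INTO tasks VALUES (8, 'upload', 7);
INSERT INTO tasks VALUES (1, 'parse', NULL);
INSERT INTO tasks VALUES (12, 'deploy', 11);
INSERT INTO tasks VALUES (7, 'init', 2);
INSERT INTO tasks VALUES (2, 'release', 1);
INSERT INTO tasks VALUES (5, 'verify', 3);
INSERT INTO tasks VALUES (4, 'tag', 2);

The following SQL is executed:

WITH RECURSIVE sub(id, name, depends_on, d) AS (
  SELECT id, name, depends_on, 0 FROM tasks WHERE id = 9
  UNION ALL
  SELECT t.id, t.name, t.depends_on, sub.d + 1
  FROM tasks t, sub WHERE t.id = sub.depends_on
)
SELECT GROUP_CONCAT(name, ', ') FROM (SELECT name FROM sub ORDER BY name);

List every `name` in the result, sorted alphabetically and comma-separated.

Base: id=9 (rollback), depends_on=8, d 0.
Iteration 1: join on id=8 -> upload (id 8, depends_on=7, d 1).
Iteration 2: join on id=7 -> init (id 7, depends_on=2, d 2).
Iteration 3: join on id=2 -> release (id 2, depends_on=1, d 3).
Iteration 4: join on id=1 -> parse (id 1, depends_on=NULL, d 4).
Iteration 5: depends_on is NULL; no match; recursion stops.

init, parse, release, rollback, upload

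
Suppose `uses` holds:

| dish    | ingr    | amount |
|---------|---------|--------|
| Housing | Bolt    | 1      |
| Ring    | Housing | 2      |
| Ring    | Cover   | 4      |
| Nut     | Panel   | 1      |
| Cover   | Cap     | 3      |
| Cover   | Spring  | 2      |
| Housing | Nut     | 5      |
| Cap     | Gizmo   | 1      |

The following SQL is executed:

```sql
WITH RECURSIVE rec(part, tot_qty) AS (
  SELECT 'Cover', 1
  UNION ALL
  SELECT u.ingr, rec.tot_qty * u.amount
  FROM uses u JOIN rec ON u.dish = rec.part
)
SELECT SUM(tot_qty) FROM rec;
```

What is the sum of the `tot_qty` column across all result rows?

Base: (Cover, tot_qty=1).
Iteration 1: components of {Cover} -> Cap = 1*3 = 3, Spring = 1*2 = 2.
Iteration 2: components of {Cap,Spring} -> Gizmo = 3*1 = 3.
Iteration 3: no further components; recursion stops.
SUM(tot_qty) = 1 + 3 + 2 + 3 = 9.

9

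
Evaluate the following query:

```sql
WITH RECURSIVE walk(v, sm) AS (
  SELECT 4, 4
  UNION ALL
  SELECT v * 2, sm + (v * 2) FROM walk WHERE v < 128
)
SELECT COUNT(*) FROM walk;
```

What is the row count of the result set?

Base: v=4, sm=4.
Iteration 1: 4 < 128 holds -> v = 4 * 2 = 8, sm = 4 + 8 = 12.
Iteration 2: 8 < 128 holds -> v = 8 * 2 = 16, sm = 12 + 16 = 28.
Iteration 3: 16 < 128 holds -> v = 16 * 2 = 32, sm = 28 + 32 = 60.
Iteration 4: 32 < 128 holds -> v = 32 * 2 = 64, sm = 60 + 64 = 124.
Iteration 5: 64 < 128 holds -> v = 64 * 2 = 128, sm = 124 + 128 = 252.
Iteration 6: 128 < 128 fails; recursion stops.
Total rows emitted: 6.

6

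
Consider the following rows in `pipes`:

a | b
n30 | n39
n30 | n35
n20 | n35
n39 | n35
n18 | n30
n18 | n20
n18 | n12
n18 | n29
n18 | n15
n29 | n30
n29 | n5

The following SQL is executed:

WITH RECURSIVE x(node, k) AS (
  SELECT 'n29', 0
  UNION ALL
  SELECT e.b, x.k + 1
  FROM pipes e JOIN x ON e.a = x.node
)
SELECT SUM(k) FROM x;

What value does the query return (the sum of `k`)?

Base: (n29, k=0).
Iteration 1: edges from {n29} -> (n30, k=1), (n5, k=1).
Iteration 2: edges from {n30,n5} -> (n35, k=2), (n39, k=2).
Iteration 3: edges from {n35,n39} -> (n35, k=3).
Iteration 4: no outgoing edges from {n35}; recursion stops.
SUM(k) = 0 + 1 + 1 + 2 + 2 + 3 = 9.

9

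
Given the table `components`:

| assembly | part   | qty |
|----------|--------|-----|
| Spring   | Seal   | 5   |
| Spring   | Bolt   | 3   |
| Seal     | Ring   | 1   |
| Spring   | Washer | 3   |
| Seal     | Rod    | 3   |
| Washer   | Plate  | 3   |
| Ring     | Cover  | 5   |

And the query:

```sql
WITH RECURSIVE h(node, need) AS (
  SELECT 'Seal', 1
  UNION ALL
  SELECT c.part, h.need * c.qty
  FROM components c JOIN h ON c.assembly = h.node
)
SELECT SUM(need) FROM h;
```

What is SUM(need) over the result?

10

Base: (Seal, need=1).
Iteration 1: components of {Seal} -> Ring = 1*1 = 1, Rod = 1*3 = 3.
Iteration 2: components of {Ring,Rod} -> Cover = 1*5 = 5.
Iteration 3: no further components; recursion stops.
SUM(need) = 1 + 1 + 3 + 5 = 10.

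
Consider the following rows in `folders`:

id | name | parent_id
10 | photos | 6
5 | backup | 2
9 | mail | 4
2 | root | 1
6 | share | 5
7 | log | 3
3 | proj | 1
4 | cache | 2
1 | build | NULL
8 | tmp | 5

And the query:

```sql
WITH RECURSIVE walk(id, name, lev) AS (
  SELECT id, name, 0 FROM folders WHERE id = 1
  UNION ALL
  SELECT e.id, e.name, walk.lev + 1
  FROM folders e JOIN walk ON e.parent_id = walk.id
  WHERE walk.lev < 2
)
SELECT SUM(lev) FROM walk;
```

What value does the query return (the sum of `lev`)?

Base: id=1 (build) at lev 0.
Iteration 1: rows with parent_id in {1} -> root (id 2, lev 1), proj (id 3, lev 1).
Iteration 2: rows with parent_id in {2,3} -> cache (id 4, lev 2), backup (id 5, lev 2), log (id 7, lev 2).
Iteration 3: lev < 2 fails for all current rows; recursion stops.
SUM(lev) = 0 + 1 + 1 + 2 + 2 + 2 = 8.

8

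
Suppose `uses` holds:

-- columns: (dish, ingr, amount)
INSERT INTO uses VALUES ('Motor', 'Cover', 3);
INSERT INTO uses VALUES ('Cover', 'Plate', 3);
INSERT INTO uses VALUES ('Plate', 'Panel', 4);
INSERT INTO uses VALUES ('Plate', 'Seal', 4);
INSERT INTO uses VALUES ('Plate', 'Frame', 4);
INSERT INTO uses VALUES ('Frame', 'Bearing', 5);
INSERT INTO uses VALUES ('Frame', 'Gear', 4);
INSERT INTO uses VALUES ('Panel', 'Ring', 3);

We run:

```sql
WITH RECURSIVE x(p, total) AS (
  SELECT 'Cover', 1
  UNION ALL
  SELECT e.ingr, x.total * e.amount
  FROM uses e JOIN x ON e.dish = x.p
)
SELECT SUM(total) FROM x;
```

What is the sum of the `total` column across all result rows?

Base: (Cover, total=1).
Iteration 1: components of {Cover} -> Plate = 1*3 = 3.
Iteration 2: components of {Plate} -> Frame = 3*4 = 12, Panel = 3*4 = 12, Seal = 3*4 = 12.
Iteration 3: components of {Frame,Panel,Seal} -> Bearing = 12*5 = 60, Gear = 12*4 = 48, Ring = 12*3 = 36.
Iteration 4: no further components; recursion stops.
SUM(total) = 1 + 3 + 12 + 12 + 12 + 36 + 60 + 48 = 184.

184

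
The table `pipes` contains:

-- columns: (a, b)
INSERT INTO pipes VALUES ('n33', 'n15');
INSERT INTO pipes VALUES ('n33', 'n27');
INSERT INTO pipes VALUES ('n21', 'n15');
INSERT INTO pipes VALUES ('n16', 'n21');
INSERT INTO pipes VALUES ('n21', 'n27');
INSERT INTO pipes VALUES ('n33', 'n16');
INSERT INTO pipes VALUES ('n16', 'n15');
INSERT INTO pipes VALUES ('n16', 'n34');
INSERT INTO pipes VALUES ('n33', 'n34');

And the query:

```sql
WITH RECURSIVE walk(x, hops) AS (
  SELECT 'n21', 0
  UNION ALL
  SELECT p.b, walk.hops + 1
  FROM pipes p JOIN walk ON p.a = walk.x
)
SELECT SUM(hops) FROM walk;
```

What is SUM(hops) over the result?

Base: (n21, hops=0).
Iteration 1: edges from {n21} -> (n15, hops=1), (n27, hops=1).
Iteration 2: no outgoing edges from {n15,n27}; recursion stops.
SUM(hops) = 0 + 1 + 1 = 2.

2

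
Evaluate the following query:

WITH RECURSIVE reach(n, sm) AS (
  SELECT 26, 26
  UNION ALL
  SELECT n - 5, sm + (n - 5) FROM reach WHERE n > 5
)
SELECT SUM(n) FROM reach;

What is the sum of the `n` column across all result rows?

Base: n=26, sm=26.
Iteration 1: 26 > 5 holds -> n = 26 - 5 = 21, sm = 26 + 21 = 47.
Iteration 2: 21 > 5 holds -> n = 21 - 5 = 16, sm = 47 + 16 = 63.
Iteration 3: 16 > 5 holds -> n = 16 - 5 = 11, sm = 63 + 11 = 74.
Iteration 4: 11 > 5 holds -> n = 11 - 5 = 6, sm = 74 + 6 = 80.
Iteration 5: 6 > 5 holds -> n = 6 - 5 = 1, sm = 80 + 1 = 81.
Iteration 6: 1 > 5 fails; recursion stops.
SUM(n) = 26 + 21 + 16 + 11 + 6 + 1 = 81.

81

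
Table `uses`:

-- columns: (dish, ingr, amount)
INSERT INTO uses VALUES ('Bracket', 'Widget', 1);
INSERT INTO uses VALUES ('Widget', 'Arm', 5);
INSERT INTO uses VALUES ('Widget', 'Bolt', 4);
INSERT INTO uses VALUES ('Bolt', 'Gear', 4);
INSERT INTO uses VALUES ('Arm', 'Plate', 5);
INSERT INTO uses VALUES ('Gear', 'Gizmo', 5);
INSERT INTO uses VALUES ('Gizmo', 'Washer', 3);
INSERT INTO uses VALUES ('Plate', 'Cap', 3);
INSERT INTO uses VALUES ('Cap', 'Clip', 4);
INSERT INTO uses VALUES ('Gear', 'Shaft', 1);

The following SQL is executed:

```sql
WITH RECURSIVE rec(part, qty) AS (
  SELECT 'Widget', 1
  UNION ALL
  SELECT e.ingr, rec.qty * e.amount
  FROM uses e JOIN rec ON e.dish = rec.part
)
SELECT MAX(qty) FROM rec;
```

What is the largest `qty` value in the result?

300

Base: (Widget, qty=1).
Iteration 1: components of {Widget} -> Arm = 1*5 = 5, Bolt = 1*4 = 4.
Iteration 2: components of {Arm,Bolt} -> Gear = 4*4 = 16, Plate = 5*5 = 25.
Iteration 3: components of {Gear,Plate} -> Cap = 25*3 = 75, Gizmo = 16*5 = 80, Shaft = 16*1 = 16.
Iteration 4: components of {Cap,Gizmo,Shaft} -> Clip = 75*4 = 300, Washer = 80*3 = 240.
Iteration 5: no further components; recursion stops.
qty values: 1, 5, 4, 25, 16, 75, 80, 16, 300, 240; the maximum is 300.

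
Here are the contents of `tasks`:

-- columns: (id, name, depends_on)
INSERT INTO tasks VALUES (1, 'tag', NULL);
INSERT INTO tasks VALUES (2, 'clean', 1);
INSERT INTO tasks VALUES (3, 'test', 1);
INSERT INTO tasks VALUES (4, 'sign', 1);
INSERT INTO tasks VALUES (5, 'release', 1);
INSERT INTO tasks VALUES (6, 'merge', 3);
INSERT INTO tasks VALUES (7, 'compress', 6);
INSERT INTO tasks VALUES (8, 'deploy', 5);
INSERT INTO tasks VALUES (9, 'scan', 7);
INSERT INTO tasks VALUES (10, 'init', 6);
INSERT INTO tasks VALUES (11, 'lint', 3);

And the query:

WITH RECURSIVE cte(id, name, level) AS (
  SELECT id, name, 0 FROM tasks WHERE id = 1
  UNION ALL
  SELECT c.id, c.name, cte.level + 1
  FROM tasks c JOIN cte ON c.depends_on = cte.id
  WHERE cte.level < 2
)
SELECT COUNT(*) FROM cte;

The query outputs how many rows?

8

Base: id=1 (tag) at level 0.
Iteration 1: rows with depends_on in {1} -> clean (id 2, level 1), test (id 3, level 1), sign (id 4, level 1), release (id 5, level 1).
Iteration 2: rows with depends_on in {2,3,4,5} -> merge (id 6, level 2), deploy (id 8, level 2), lint (id 11, level 2).
Iteration 3: level < 2 fails for all current rows; recursion stops.
Total rows emitted: 8.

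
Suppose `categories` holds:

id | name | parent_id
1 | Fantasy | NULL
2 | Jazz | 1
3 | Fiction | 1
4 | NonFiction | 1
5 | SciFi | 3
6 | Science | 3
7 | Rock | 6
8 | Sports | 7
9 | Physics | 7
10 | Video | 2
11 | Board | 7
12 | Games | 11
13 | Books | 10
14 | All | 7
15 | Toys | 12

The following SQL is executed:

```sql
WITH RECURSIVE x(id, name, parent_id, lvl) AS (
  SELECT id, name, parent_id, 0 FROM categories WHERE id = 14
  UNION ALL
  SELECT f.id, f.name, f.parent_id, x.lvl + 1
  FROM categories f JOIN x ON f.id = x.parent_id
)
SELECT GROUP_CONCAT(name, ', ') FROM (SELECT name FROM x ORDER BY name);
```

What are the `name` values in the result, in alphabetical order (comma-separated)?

Base: id=14 (All), parent_id=7, lvl 0.
Iteration 1: join on id=7 -> Rock (id 7, parent_id=6, lvl 1).
Iteration 2: join on id=6 -> Science (id 6, parent_id=3, lvl 2).
Iteration 3: join on id=3 -> Fiction (id 3, parent_id=1, lvl 3).
Iteration 4: join on id=1 -> Fantasy (id 1, parent_id=NULL, lvl 4).
Iteration 5: parent_id is NULL; no match; recursion stops.

All, Fantasy, Fiction, Rock, Science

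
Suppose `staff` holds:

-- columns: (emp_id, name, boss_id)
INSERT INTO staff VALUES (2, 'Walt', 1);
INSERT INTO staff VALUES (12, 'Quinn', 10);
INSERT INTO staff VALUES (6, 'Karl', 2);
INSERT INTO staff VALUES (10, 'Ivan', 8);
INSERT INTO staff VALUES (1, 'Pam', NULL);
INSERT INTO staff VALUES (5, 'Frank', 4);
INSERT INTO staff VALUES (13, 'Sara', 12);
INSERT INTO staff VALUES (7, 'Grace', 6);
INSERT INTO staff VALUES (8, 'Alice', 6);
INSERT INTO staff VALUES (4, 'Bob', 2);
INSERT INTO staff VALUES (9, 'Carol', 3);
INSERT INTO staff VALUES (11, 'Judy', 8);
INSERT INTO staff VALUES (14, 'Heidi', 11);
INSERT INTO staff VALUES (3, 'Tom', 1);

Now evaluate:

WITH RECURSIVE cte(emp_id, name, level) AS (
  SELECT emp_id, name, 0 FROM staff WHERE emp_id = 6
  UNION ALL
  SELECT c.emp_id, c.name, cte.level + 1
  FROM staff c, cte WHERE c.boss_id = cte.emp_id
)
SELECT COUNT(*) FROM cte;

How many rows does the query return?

Base: emp_id=6 (Karl) at level 0.
Iteration 1: rows with boss_id in {6} -> Grace (id 7, level 1), Alice (id 8, level 1).
Iteration 2: rows with boss_id in {7,8} -> Ivan (id 10, level 2), Judy (id 11, level 2).
Iteration 3: rows with boss_id in {10,11} -> Quinn (id 12, level 3), Heidi (id 14, level 3).
Iteration 4: rows with boss_id in {12,14} -> Sara (id 13, level 4).
Iteration 5: no rows with boss_id in {13}; recursion stops.
Total rows emitted: 8.

8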